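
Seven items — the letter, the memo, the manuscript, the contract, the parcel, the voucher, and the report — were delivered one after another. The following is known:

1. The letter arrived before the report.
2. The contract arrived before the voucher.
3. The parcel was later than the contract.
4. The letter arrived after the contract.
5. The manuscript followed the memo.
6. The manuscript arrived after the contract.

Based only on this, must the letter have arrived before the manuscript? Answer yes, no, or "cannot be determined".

cannot be determined

No chain of stated constraints runs from the letter to the manuscript, and none runs from the manuscript to the letter either.
So the relative order of the letter and the manuscript is not fixed by the given facts.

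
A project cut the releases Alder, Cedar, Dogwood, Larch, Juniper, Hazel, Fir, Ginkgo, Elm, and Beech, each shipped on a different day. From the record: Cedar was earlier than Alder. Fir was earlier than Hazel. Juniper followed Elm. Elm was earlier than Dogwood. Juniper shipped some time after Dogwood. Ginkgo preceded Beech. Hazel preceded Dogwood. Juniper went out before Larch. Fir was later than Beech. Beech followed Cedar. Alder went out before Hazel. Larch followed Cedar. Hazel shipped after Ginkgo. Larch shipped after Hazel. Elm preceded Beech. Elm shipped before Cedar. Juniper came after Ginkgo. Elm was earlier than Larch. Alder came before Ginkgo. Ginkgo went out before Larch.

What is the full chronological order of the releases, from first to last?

The constraints fix every adjacent pair, so only one ordering works:
Elm → Cedar → Alder → Ginkgo → Beech → Fir → Hazel → Dogwood → Juniper → Larch.

Elm, Cedar, Alder, Ginkgo, Beech, Fir, Hazel, Dogwood, Juniper, Larch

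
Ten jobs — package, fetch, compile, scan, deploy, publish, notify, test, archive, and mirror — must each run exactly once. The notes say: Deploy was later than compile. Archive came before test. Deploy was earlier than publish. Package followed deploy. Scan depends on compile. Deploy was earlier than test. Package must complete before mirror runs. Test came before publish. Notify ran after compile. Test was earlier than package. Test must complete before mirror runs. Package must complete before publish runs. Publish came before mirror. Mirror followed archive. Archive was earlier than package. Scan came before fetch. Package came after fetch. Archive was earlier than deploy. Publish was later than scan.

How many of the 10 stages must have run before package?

Directly stated before package: archive, deploy, fetch, and test.
Compile reaches package via compile → deploy → package.
Scan reaches package via scan → fetch → package.
No chain forces mirror (or any of the others) ahead of package.
That's archive, compile, deploy, fetch, scan, and test — 6 in all.

6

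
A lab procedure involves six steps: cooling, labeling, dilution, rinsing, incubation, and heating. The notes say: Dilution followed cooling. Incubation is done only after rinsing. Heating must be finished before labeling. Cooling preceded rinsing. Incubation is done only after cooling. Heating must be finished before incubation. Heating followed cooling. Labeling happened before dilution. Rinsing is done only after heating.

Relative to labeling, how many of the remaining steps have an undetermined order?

Forced before labeling: cooling and heating; forced after labeling: dilution.
That leaves incubation and rinsing with no forced order relative to labeling — 2.

2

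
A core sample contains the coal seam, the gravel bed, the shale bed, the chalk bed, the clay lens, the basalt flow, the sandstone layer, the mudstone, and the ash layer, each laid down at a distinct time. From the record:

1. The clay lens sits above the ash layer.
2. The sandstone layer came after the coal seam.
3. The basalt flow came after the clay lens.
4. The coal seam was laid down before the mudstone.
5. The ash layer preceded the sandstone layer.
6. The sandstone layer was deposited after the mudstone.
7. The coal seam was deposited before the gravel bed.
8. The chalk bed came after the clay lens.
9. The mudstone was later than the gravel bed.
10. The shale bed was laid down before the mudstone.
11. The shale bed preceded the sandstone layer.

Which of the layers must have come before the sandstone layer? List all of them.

the ash layer, the coal seam, the gravel bed, the mudstone, the shale bed

Directly stated before the sandstone layer: the ash layer, the coal seam, the mudstone, and the shale bed.
The gravel bed reaches the sandstone layer via the gravel bed → the mudstone → the sandstone layer.
No chain forces the chalk bed (or any of the others) ahead of the sandstone layer.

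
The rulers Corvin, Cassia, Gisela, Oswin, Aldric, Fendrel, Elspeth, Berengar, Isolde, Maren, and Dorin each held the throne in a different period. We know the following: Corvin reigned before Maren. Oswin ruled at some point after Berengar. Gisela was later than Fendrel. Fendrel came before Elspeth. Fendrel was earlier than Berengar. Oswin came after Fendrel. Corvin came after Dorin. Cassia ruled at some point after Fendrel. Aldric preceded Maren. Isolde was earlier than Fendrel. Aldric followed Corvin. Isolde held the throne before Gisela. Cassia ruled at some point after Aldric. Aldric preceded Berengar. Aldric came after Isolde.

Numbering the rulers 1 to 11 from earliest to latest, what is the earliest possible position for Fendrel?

2

Isolde must come before Fendrel — 1 forced predecessor.
Nothing else is forced ahead of Fendrel, so their earliest slot is position 1 + 1 = 2.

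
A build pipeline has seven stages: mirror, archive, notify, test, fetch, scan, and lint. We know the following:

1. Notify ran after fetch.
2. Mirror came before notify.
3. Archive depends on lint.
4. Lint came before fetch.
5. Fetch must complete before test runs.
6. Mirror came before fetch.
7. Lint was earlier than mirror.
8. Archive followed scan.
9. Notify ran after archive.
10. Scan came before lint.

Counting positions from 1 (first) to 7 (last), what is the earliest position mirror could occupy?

3

Lint and scan must both come before mirror — 2 forced predecessors.
Nothing else is forced ahead of mirror, so its earliest slot is position 2 + 1 = 3.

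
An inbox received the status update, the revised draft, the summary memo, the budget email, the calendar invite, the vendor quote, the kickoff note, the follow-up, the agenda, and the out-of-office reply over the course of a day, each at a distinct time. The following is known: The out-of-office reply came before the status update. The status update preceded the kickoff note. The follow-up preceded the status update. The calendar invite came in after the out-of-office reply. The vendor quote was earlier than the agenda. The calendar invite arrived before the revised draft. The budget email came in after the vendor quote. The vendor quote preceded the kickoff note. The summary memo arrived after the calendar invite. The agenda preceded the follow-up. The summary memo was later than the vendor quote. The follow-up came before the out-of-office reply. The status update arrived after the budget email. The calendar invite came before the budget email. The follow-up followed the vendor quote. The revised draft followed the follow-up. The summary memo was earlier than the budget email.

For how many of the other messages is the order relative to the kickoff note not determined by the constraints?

Forced before the kickoff note: the agenda, the budget email, the calendar invite, the follow-up, the out-of-office reply, the status update, the summary memo, and the vendor quote.
That leaves the revised draft with no forced order relative to the kickoff note — 1.

1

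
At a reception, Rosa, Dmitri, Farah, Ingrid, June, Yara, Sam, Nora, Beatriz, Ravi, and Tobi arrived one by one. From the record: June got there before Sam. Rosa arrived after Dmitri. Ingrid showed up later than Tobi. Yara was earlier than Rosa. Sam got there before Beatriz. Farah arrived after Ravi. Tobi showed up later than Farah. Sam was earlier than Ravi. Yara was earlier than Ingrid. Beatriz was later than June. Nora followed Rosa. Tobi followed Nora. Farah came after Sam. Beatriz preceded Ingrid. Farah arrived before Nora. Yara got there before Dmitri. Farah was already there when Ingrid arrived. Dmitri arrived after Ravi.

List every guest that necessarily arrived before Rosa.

Dmitri, June, Ravi, Sam, Yara

Directly stated before Rosa: Dmitri and Yara.
June reaches Rosa via June → Sam → Ravi → Dmitri → Rosa.
Ravi reaches Rosa via Ravi → Dmitri → Rosa.
Sam reaches Rosa via Sam → Ravi → Dmitri → Rosa.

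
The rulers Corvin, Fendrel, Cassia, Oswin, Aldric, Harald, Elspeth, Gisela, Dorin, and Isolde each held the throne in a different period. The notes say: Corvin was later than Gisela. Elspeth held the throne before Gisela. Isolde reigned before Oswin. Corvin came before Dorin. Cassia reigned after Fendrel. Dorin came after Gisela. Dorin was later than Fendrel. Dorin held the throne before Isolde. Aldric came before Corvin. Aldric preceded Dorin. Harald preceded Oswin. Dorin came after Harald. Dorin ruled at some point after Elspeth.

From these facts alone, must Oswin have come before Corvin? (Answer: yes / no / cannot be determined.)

no

Tracing the constraints gives Corvin → Dorin → Isolde → Oswin, so Corvin must come before Oswin.
That means Oswin cannot be before Corvin.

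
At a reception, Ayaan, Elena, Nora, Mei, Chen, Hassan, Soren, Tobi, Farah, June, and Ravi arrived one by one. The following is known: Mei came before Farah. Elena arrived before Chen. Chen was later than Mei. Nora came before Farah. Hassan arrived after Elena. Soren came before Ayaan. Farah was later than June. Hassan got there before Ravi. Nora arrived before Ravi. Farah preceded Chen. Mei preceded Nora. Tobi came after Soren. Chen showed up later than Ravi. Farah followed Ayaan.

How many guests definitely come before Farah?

5

Directly stated before Farah: Ayaan, June, Mei, and Nora.
Soren reaches Farah via Soren → Ayaan → Farah.
That's Ayaan, June, Mei, Nora, and Soren — 5 in all.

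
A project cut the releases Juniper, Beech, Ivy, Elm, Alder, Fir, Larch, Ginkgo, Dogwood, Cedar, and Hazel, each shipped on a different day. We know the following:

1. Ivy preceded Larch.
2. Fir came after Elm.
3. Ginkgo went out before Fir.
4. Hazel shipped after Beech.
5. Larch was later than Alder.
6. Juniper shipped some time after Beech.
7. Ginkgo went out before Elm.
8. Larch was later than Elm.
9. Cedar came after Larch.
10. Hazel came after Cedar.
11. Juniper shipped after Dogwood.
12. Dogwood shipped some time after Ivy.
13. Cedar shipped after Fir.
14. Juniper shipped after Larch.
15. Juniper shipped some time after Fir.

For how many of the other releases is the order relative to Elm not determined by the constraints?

4

Forced before Elm: Ginkgo; forced after Elm: Cedar, Fir, Hazel, Juniper, and Larch.
That leaves Alder, Beech, Dogwood, and Ivy with no forced order relative to Elm — 4.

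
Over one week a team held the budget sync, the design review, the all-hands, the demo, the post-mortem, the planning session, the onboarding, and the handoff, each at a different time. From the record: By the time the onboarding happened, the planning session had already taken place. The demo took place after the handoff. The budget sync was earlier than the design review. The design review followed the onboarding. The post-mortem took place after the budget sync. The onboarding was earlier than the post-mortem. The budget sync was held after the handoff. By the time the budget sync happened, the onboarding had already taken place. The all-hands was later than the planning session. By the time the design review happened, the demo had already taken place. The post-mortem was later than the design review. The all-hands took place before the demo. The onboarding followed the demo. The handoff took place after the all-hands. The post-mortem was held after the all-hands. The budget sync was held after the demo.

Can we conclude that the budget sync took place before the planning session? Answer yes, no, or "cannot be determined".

no

Tracing the constraints gives the planning session → the onboarding → the budget sync, so the planning session must come before the budget sync.
That means the budget sync cannot be before the planning session.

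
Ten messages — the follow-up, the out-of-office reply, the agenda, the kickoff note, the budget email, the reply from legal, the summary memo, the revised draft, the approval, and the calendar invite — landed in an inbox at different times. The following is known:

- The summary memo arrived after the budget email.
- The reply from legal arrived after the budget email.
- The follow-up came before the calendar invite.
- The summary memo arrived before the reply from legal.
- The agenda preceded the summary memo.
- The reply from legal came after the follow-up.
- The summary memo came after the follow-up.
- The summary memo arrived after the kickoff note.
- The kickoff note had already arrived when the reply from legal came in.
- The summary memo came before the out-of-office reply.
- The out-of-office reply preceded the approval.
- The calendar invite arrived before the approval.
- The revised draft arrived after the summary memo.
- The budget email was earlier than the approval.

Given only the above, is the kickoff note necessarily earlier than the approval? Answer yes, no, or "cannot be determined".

yes

Chain the constraints: the kickoff note → the summary memo → the out-of-office reply → the approval. Each link is directly stated, so the kickoff note comes before the approval.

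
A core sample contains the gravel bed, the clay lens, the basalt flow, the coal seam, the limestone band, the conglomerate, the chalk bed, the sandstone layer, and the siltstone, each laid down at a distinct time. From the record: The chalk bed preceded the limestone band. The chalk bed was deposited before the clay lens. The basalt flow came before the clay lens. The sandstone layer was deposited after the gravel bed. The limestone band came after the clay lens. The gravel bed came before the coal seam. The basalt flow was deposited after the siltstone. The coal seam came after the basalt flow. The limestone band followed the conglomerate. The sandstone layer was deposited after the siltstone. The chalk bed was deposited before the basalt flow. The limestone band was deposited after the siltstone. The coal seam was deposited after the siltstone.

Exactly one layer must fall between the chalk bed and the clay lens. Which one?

Tracing the constraints gives the chalk bed → the basalt flow → the clay lens, so the basalt flow sits after the chalk bed and before the clay lens.
No other layer is forced both after the chalk bed and before the clay lens.

the basalt flow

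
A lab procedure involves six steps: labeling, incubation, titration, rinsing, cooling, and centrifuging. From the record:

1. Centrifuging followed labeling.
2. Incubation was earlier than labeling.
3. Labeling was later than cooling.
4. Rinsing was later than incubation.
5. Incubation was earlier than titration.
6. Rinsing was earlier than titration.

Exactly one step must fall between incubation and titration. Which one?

rinsing

Tracing the constraints gives incubation → rinsing → titration, so rinsing sits after incubation and before titration.
No other step is forced both after incubation and before titration.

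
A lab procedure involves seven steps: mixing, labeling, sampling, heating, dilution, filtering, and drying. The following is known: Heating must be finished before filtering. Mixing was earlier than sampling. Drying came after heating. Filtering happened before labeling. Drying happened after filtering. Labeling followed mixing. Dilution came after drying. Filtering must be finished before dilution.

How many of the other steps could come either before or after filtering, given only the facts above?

2

Forced before filtering: heating; forced after filtering: dilution, drying, and labeling.
That leaves mixing and sampling with no forced order relative to filtering — 2.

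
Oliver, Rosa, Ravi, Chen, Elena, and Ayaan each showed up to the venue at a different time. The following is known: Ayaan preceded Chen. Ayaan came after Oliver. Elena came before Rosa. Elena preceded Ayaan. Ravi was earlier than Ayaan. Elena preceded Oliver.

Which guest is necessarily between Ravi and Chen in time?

Tracing the constraints gives Ravi → Ayaan → Chen, so Ayaan sits after Ravi and before Chen.
No other guest is forced both after Ravi and before Chen.

Ayaan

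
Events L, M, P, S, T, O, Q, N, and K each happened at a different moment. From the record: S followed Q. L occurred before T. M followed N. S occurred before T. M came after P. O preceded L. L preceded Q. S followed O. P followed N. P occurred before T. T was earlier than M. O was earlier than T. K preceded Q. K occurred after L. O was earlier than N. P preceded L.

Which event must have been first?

O has a chain of constraints placing it before every other event, so O must be first.

O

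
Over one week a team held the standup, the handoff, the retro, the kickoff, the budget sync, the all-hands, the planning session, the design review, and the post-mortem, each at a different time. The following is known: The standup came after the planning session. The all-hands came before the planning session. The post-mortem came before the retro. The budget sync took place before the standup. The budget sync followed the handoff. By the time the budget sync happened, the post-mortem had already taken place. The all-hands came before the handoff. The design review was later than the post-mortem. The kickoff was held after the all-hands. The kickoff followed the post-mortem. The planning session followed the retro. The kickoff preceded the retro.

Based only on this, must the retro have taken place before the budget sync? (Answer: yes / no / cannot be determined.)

cannot be determined

No chain of stated constraints runs from the retro to the budget sync, and none runs from the budget sync to the retro either.
So the relative order of the retro and the budget sync is not fixed by the given facts.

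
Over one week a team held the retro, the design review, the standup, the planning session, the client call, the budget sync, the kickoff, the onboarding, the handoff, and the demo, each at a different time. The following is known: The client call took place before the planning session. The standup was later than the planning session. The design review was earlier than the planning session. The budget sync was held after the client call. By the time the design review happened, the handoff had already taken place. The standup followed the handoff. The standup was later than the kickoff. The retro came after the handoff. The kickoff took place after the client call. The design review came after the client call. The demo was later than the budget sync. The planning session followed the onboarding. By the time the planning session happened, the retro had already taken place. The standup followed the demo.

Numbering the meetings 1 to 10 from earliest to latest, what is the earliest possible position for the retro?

2

The handoff must come before the retro — 1 forced predecessor.
Nothing else is forced ahead of the retro, so its earliest slot is position 1 + 1 = 2.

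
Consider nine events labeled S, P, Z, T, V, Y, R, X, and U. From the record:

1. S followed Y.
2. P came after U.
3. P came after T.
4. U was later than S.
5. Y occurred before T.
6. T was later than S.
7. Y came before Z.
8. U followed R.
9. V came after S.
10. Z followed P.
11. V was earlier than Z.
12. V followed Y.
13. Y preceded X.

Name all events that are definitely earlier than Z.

P, R, S, T, U, V, Y

Directly stated before Z: P, V, and Y.
R reaches Z via R → U → P → Z.
S reaches Z via S → V → Z.
T reaches Z via T → P → Z.
Likewise U reaches Z by chaining the stated constraints.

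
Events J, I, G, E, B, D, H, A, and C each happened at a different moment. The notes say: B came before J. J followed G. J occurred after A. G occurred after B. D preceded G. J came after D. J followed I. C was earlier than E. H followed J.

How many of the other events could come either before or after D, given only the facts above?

Forced after D: G, H, and J.
That leaves A, B, C, E, and I with no forced order relative to D — 5.

5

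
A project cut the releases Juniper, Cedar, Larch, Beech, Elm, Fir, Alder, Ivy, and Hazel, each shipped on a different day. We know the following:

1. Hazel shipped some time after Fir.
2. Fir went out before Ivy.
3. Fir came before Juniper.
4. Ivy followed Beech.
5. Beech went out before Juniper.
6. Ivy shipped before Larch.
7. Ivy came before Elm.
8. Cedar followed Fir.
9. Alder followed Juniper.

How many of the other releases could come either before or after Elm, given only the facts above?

Forced before Elm: Beech, Fir, and Ivy.
That leaves Alder, Cedar, Hazel, Juniper, and Larch with no forced order relative to Elm — 5.

5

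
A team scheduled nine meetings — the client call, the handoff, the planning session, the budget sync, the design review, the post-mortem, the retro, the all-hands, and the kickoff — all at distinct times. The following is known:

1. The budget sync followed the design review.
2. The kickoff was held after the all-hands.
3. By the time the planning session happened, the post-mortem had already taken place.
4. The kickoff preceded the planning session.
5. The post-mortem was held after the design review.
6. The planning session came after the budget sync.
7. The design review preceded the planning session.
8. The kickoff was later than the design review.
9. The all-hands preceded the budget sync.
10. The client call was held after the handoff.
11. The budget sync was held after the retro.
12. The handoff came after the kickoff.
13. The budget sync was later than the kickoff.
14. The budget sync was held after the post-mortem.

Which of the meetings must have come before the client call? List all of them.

the all-hands, the design review, the handoff, the kickoff

Directly stated before the client call: the handoff.
The all-hands reaches the client call via the all-hands → the kickoff → the handoff → the client call.
The design review reaches the client call via the design review → the kickoff → the handoff → the client call.
The kickoff reaches the client call via the kickoff → the handoff → the client call.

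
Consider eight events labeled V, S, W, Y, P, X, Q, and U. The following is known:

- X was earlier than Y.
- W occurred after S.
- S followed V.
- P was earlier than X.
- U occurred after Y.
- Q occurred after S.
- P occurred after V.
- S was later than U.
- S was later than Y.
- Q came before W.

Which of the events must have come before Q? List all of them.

P, S, U, V, X, Y

Directly stated before Q: S.
P reaches Q via P → X → Y → S → Q.
U reaches Q via U → S → Q.
V reaches Q via V → S → Q.
Likewise X and Y each reach Q by chaining the stated constraints.
No chain forces W ahead of Q.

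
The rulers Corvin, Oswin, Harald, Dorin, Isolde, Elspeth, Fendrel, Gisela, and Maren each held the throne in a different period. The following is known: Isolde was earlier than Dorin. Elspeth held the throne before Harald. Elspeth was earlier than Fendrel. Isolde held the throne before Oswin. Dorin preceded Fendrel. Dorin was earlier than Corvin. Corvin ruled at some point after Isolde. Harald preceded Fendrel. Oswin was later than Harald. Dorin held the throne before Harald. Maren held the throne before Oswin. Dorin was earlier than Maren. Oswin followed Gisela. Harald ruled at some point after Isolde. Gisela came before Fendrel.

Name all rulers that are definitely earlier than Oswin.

Directly stated before Oswin: Gisela, Harald, Isolde, and Maren.
Dorin reaches Oswin via Dorin → Maren → Oswin.
Elspeth reaches Oswin via Elspeth → Harald → Oswin.
No chain forces Corvin (or any of the others) ahead of Oswin.

Dorin, Elspeth, Gisela, Harald, Isolde, Maren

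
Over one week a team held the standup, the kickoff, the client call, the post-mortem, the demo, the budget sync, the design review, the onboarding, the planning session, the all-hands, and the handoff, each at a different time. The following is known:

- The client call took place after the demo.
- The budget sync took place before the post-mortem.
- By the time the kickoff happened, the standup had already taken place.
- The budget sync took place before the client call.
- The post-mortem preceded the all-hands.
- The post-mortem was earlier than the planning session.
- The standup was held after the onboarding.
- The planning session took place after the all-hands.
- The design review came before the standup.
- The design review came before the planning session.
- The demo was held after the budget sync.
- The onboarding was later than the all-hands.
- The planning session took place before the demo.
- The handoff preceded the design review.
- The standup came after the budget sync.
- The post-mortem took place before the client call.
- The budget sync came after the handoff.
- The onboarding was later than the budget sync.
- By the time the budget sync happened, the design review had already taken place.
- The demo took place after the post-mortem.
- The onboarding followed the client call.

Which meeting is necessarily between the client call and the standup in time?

the onboarding

Tracing the constraints gives the client call → the onboarding → the standup, so the onboarding sits after the client call and before the standup.
No other meeting is forced both after the client call and before the standup.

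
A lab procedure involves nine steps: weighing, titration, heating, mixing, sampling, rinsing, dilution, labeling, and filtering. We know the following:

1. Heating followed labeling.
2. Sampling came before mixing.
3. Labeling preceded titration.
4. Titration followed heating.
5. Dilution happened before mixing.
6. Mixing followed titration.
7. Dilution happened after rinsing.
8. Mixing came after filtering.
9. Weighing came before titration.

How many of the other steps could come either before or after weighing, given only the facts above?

Forced after weighing: mixing and titration.
That leaves dilution, filtering, heating, labeling, rinsing, and sampling with no forced order relative to weighing — 6.

6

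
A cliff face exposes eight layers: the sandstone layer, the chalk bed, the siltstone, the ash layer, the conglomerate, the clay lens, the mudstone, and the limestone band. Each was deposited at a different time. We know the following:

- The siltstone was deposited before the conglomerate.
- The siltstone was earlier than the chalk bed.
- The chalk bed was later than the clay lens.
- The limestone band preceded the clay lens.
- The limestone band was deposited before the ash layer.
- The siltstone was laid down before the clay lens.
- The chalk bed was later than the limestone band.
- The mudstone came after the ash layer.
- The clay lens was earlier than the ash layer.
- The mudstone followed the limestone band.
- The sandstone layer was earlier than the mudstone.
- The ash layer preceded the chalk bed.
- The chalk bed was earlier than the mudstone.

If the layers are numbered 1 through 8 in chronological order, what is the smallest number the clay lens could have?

3

The limestone band and the siltstone must both come before the clay lens — 2 forced predecessors.
Nothing else is forced ahead of the clay lens, so its earliest slot is position 2 + 1 = 3.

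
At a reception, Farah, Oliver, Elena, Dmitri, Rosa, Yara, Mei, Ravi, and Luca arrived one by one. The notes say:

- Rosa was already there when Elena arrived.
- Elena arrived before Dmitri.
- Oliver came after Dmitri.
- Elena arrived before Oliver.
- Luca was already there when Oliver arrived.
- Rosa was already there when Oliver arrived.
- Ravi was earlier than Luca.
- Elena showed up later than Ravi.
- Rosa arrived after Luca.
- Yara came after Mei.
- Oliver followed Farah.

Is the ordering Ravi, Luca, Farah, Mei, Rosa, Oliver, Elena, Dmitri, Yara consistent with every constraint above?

The constraints require Dmitri before Oliver, but in the proposed sequence Oliver appears ahead of Dmitri. That one violation is enough.

no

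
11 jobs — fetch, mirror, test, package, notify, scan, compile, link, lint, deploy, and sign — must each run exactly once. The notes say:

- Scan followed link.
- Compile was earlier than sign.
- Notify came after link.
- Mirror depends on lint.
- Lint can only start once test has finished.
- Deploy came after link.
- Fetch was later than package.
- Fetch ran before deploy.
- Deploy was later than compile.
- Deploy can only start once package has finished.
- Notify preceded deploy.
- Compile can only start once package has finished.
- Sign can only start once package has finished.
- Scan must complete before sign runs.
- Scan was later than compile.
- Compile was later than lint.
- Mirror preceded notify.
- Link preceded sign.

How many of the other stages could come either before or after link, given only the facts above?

Forced after link: deploy, notify, scan, and sign.
That leaves compile, fetch, lint, mirror, package, and test with no forced order relative to link — 6.

6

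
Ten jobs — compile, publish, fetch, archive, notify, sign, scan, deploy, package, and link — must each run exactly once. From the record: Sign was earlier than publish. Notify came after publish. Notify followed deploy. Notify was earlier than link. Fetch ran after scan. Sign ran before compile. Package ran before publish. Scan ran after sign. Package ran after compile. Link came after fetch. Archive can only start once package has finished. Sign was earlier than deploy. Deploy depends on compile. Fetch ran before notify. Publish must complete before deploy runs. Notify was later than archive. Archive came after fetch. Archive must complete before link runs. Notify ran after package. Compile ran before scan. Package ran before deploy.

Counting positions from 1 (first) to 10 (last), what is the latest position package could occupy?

5

Package must come before archive, deploy, link, notify, and publish — 5 stages forced after it.
Everything else can be placed before package in some valid order, so package can sit as late as position 10 − 5 = 5.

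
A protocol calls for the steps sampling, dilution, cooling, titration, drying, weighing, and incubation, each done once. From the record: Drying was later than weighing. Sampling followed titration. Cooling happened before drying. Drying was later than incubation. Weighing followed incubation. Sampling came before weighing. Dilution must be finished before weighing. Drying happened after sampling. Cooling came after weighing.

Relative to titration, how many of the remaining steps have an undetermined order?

2

Forced after titration: cooling, drying, sampling, and weighing.
That leaves dilution and incubation with no forced order relative to titration — 2.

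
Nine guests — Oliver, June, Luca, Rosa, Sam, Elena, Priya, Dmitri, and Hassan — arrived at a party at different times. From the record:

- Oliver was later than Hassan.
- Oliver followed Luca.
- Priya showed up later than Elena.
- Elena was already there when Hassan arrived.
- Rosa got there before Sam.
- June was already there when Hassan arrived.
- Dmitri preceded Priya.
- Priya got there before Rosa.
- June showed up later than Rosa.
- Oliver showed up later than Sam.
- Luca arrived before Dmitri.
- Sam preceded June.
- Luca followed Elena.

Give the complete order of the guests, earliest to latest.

The constraints fix every adjacent pair, so only one ordering works:
Elena → Luca → Dmitri → Priya → Rosa → Sam → June → Hassan → Oliver.

Elena, Luca, Dmitri, Priya, Rosa, Sam, June, Hassan, Oliver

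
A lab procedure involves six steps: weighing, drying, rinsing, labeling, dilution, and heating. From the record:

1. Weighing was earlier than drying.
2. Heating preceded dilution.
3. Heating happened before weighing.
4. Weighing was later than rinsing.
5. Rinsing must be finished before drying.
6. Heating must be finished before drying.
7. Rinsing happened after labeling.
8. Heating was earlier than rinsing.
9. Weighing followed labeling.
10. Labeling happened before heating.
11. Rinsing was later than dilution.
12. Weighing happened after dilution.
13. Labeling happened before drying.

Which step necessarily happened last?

Every other step has a chain of constraints placing it before drying, so drying is last.

drying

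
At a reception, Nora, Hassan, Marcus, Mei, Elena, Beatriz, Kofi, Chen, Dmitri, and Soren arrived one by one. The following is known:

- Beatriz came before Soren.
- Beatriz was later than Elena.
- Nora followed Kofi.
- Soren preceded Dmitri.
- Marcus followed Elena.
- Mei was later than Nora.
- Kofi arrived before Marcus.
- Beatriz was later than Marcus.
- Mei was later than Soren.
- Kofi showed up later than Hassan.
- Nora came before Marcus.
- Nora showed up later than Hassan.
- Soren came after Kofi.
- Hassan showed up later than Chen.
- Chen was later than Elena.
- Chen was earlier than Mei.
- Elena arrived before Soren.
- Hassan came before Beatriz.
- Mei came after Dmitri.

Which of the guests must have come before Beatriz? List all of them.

Chen, Elena, Hassan, Kofi, Marcus, Nora

Directly stated before Beatriz: Elena, Hassan, and Marcus.
Chen reaches Beatriz via Chen → Hassan → Beatriz.
Kofi reaches Beatriz via Kofi → Marcus → Beatriz.
Nora reaches Beatriz via Nora → Marcus → Beatriz.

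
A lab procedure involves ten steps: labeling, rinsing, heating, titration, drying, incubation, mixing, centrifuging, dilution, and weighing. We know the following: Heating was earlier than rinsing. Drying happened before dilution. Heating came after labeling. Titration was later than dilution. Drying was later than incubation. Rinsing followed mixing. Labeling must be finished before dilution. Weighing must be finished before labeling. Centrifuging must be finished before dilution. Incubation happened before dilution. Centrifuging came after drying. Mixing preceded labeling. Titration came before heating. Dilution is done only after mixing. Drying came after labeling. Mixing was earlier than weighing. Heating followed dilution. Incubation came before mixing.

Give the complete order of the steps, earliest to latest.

The constraints fix every adjacent pair, so only one ordering works:
incubation → mixing → weighing → labeling → drying → centrifuging → dilution → titration → heating → rinsing.

incubation, mixing, weighing, labeling, drying, centrifuging, dilution, titration, heating, rinsing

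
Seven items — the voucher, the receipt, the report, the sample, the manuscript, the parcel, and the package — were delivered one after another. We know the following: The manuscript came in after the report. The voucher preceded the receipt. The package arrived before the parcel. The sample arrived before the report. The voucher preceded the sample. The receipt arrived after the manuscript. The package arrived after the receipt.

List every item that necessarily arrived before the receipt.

the manuscript, the report, the sample, the voucher

Directly stated before the receipt: the manuscript and the voucher.
The report reaches the receipt via the report → the manuscript → the receipt.
The sample reaches the receipt via the sample → the report → the manuscript → the receipt.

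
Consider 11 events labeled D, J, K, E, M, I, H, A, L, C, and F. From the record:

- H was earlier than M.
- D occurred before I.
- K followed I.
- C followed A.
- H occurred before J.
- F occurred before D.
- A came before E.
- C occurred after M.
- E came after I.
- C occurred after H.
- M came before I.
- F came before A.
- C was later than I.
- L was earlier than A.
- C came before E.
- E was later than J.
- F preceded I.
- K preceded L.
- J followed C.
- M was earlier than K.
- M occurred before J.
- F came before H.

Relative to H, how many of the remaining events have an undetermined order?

Forced before H: F; forced after H: A, C, E, I, J, K, L, and M.
That leaves D with no forced order relative to H — 1.

1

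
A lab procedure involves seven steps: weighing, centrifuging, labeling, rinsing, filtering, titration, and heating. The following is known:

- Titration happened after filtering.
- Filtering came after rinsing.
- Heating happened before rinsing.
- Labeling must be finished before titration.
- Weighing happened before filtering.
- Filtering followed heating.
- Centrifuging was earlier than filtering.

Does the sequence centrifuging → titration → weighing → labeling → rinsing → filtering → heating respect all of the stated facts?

The constraints require heating before rinsing, but in the proposed sequence rinsing appears ahead of heating. That one violation is enough.

no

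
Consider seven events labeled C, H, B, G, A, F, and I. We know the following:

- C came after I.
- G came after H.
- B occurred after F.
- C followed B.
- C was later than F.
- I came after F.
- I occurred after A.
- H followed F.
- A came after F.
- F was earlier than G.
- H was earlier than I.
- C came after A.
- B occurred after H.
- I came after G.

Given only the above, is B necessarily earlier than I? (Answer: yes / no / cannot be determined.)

cannot be determined

No chain of stated constraints runs from B to I, and none runs from I to B either.
So the relative order of B and I is not fixed by the given facts.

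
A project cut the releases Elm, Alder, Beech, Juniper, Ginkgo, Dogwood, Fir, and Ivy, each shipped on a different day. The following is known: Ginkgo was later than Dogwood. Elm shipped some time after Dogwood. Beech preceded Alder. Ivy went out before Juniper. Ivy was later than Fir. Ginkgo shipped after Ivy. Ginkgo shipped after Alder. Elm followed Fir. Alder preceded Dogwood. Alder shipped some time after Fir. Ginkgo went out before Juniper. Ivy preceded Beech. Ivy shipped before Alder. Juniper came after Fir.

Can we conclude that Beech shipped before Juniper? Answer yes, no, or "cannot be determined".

yes

Chain the constraints: Beech → Alder → Ginkgo → Juniper. Each link is directly stated, so Beech comes before Juniper.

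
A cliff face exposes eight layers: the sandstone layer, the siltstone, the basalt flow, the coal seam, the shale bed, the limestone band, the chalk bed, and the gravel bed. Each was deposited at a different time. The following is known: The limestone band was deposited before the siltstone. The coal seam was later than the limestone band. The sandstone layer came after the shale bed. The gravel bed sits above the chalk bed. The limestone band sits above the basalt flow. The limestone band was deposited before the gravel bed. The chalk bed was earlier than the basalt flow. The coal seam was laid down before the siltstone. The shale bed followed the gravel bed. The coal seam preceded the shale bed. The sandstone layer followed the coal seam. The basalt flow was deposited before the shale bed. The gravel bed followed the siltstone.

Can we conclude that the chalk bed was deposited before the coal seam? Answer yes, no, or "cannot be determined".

yes

Chain the constraints: the chalk bed → the basalt flow → the limestone band → the coal seam. Each link is directly stated, so the chalk bed comes before the coal seam.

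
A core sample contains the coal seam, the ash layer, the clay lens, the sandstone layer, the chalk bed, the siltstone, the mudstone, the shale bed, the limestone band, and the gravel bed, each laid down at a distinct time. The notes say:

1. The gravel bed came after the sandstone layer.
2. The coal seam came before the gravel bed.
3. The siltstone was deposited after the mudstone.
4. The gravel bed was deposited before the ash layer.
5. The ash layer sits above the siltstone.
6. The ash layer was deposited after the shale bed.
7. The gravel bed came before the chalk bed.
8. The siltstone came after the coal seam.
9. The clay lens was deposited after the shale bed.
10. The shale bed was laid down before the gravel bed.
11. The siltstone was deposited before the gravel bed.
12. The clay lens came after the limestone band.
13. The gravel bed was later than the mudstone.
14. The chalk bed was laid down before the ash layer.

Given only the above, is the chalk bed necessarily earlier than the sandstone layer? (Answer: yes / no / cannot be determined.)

no

Tracing the constraints gives the sandstone layer → the gravel bed → the chalk bed, so the sandstone layer must come before the chalk bed.
That means the chalk bed cannot be before the sandstone layer.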